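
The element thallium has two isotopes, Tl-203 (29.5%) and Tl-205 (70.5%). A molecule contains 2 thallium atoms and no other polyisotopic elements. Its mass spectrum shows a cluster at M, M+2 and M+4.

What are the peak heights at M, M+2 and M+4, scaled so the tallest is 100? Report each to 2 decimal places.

Each Tl atom is independently Tl-203 (p = 0.295) or Tl-205 (q = 0.705); the cluster is the binomial expansion (p + q)^2.
P(M) = 0.295^2 = 0.087025
P(M+2) = 2 × 0.295^1 × 0.705^1 = 0.415950
P(M+4) = 0.705^2 = 0.497025
The M+4 peak is largest (0.497025); scaling to 100 gives 17.51 : 83.69 : 100.00.

17.51 : 83.69 : 100.00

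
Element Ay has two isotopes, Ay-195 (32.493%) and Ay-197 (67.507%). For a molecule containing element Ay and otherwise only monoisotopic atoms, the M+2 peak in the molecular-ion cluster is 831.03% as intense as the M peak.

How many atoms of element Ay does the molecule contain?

For n independent Ay atoms, I(M+2)/I(M) = n · (abundance Ay-197) / (abundance Ay-195) = n · 0.67507/0.32493.
n = 8.3103 × 0.32493/0.67507 = 4.00 ≈ 4

4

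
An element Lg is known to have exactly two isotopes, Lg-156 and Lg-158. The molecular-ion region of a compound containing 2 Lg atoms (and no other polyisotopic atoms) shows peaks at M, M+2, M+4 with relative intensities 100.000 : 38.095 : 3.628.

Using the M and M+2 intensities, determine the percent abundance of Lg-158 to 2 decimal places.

16.00%

Write p for the Lg-156 fraction. I(M+2)/I(M) = [C(2,1)·p^1·(1−p)] / p^2 = 2·(1−p)/p = 38.095/100.000 = 0.3810
(1−p)/p = 0.3810/2 = 0.1905  ⇒  p = 1/(1 + 0.1905) = 0.8400
Lg-156: 84.00%, Lg-158: 16.00%.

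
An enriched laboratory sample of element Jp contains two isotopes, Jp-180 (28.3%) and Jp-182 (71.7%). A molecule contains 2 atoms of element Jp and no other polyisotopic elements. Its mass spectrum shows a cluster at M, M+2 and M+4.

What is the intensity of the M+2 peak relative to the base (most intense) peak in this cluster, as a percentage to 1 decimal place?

Term probabilities: M 0.0801, M+2 0.4058, M+4 0.5141. Base peak = M+4.
P(M+4) = C(2,2) × 0.283^0 × 0.717^2 = 1 × 1.0000 × 0.514089 = 0.514089 (base)
P(M+2) = C(2,1) × 0.283^1 × 0.717^1 = 2 × 0.2830 × 0.7170 = 0.405822
Relative intensity = 0.405822 / 0.514089 × 100 = 78.9

78.9%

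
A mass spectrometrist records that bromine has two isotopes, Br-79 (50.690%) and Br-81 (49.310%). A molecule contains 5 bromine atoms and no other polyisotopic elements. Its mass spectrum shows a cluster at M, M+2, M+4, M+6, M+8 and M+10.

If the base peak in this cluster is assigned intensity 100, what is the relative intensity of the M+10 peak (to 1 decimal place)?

Term probabilities: M 0.0335, M+2 0.1628, M+4 0.3167, M+6 0.3081, M+8 0.1498, M+10 0.0292. Base peak = M+4.
P(M+4) = C(5,2) × 0.50690^3 × 0.49310^2 = 10 × 0.13024674 × 0.24314761 = 0.316692 (base)
P(M+10) = C(5,5) × 0.50690^0 × 0.49310^5 = 1 × 1.0000 × 0.02915245 = 0.029152
Relative intensity = 0.029152 / 0.316692 × 100 = 9.2

9.2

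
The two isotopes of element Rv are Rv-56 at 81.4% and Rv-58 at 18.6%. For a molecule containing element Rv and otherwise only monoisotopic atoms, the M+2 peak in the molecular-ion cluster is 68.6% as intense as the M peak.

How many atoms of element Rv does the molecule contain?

3

The M+2/M ratio from n Rv atoms is n · q/p = n · 0.186/0.814.
n = 0.686 × 0.814/0.186 = 3.00 ≈ 3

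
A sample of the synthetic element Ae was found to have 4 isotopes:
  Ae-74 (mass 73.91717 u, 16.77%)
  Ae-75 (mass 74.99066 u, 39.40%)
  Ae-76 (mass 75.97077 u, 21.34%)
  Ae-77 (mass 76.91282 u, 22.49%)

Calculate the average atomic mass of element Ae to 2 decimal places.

The abundance-weighted mean is 0.1677 × 73.91717 + 0.3940 × 74.99066 + 0.2134 × 75.97077 + 0.2249 × 76.91282
= 12.395909 + 29.546320 + 16.212162 + 17.297693 = 75.452084 u

75.45 u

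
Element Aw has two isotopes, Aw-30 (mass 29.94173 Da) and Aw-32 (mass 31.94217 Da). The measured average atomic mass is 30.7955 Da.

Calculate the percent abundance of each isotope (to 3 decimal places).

Aw-30: 57.321%, Aw-32: 42.679%

Writing the weighted mean with unknown fraction x of Aw-30:
29.94173·x + 31.94217·(1 − x) = 30.7955
(29.94173 − 31.94217)·x = 30.7955 − 31.94217
x = -1.14667 / -2.00044 = 0.57321 → 57.321% Aw-30, 42.679% Aw-32.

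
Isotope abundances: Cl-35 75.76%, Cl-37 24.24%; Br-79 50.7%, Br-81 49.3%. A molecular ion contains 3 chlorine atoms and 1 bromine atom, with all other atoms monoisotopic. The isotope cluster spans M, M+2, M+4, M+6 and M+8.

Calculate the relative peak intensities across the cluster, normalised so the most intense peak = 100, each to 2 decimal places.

51.75 : 100.00 : 64.20 : 17.15 : 1.65

Chlorine pattern (n=3): 0.4348304 : 0.41738208 : 0.13354464 : 0.01424288
Bromine pattern (n=1): 0.5070 : 0.4930
Convolve the two distributions (both contribute in 2-u steps):
  M: 0.4348304×0.5070 = 0.220459
  M+2: 0.4348304×0.4930 + 0.41738208×0.5070 = 0.425984
  M+4: 0.41738208×0.4930 + 0.13354464×0.5070 = 0.273476
  M+6: 0.13354464×0.4930 + 0.01424288×0.5070 = 0.073059
  M+8: 0.01424288×0.4930 = 0.007022
Scale to base peak (0.425984) = 100: 51.75 : 100.00 : 64.20 : 17.15 : 1.65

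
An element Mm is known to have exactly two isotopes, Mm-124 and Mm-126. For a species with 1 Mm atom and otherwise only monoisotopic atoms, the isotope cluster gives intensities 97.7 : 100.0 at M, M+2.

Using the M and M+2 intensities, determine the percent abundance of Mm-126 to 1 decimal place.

If p is the fraction of Mm that is Mm-124, then I(M+2)/I(M) = [C(1,1)·p^0·(1−p)] / p^1 = 1·(1−p)/p = 100.0/97.7 = 1.0235
(1−p)/p = 1.0235/1 = 1.0235  ⇒  p = 1/(1 + 1.0235) = 0.4942
Mm-124: 49.4%, Mm-126: 50.6%.

50.6%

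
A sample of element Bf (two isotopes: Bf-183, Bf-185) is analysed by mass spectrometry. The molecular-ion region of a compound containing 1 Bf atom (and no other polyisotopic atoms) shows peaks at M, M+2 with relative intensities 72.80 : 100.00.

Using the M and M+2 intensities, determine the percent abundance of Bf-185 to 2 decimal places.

57.87%

Write p for the Bf-183 fraction. I(M+2)/I(M) = [C(1,1)·p^0·(1−p)] / p^1 = 1·(1−p)/p = 100.00/72.80 = 1.3736
(1−p)/p = 1.3736/1 = 1.3736  ⇒  p = 1/(1 + 1.3736) = 0.4213
Bf-183: 42.13%, Bf-185: 57.87%.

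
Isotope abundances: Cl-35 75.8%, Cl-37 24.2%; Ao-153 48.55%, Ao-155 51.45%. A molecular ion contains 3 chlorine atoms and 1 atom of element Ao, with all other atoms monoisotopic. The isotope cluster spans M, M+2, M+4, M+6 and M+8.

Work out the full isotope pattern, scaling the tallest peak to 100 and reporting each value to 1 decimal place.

Chlorine pattern (n=3): 0.43551951 : 0.41713346 : 0.13317454 : 0.01417249
Element Ao pattern (n=1): 0.4855 : 0.5145
Convolve the two distributions (both contribute in 2-u steps):
  M: 0.43551951×0.4855 = 0.211445
  M+2: 0.43551951×0.5145 + 0.41713346×0.4855 = 0.426593
  M+4: 0.41713346×0.5145 + 0.13317454×0.4855 = 0.279271
  M+6: 0.13317454×0.5145 + 0.01417249×0.4855 = 0.075399
  M+8: 0.01417249×0.5145 = 0.007292
Scale to base peak (0.426593) = 100: 49.6 : 100.0 : 65.5 : 17.7 : 1.7

49.6 : 100.0 : 65.5 : 17.7 : 1.7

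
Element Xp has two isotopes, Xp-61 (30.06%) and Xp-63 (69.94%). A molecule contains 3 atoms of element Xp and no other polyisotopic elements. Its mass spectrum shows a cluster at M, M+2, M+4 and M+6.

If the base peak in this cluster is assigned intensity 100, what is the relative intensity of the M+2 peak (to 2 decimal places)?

Term probabilities: M 0.0272, M+2 0.1896, M+4 0.4411, M+6 0.3421. Base peak = M+4.
P(M+4) = C(3,2) × 0.3006^1 × 0.6994^2 = 3 × 0.3006 × 0.48916036 = 0.441125 (base)
P(M+2) = C(3,1) × 0.3006^2 × 0.6994^1 = 3 × 0.09036036 × 0.6994 = 0.189594
Relative intensity = 0.189594 / 0.441125 × 100 = 42.98

42.98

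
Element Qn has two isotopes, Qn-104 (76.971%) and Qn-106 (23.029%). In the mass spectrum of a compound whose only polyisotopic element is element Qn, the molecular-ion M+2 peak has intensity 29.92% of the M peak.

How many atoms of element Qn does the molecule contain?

1

For n independent Qn atoms, I(M+2)/I(M) = n · (abundance Qn-106) / (abundance Qn-104) = n · 0.23029/0.76971.
n = 0.2992 × 0.76971/0.23029 = 1.00 ≈ 1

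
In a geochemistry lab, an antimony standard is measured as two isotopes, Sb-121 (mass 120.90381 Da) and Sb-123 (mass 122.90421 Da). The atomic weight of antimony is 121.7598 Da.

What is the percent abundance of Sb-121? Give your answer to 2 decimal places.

With x = fraction of Sb-121 (so Sb-123 is 1 − x):
120.90381·x + 122.90421·(1 − x) = 121.7598
(120.90381 − 122.90421)·x = 121.7598 − 122.90421
x = -1.14441 / -2.00040 = 0.57209 → 57.21% Sb-121, 42.79% Sb-123.

57.21%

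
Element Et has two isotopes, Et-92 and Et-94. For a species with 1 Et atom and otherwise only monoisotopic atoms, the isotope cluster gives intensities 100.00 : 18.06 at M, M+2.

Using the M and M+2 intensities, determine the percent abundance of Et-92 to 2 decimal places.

84.70%

Write p for the Et-92 fraction. I(M+2)/I(M) = [C(1,1)·p^0·(1−p)] / p^1 = 1·(1−p)/p = 18.06/100.00 = 0.1806
(1−p)/p = 0.1806/1 = 0.1806  ⇒  p = 1/(1 + 0.1806) = 0.8470
Et-92: 84.70%, Et-94: 15.30%.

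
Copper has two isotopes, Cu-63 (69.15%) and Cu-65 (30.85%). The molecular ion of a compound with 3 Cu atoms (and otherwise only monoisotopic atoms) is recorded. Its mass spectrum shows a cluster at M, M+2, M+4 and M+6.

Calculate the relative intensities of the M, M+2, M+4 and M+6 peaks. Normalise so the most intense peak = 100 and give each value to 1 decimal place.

74.7 : 100.0 : 44.6 : 6.6

The 3 Cu atoms are independent, so intensities follow the terms of (0.6915 + 0.3085)^3.
P(M) = 0.6915^3 = 0.330656
P(M+2) = 3 × 0.6915^2 × 0.3085^1 = 0.442548
P(M+4) = 3 × 0.6915^1 × 0.3085^2 = 0.197435
P(M+6) = 0.3085^3 = 0.029361
The M+2 peak is largest (0.442548); scaling to 100 gives 74.7 : 100.0 : 44.6 : 6.6.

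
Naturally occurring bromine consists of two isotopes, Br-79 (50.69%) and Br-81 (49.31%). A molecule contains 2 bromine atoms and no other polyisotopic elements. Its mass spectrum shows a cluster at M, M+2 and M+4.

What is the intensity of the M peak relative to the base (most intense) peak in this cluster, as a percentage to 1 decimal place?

51.4%

Binomial terms of (0.5069 + 0.4931)^2: M 0.2569, M+2 0.4999, M+4 0.2431 → M+2 is the base peak.
P(M+2) = C(2,1) × 0.5069^1 × 0.4931^1 = 2 × 0.5069 × 0.4931 = 0.499905 (base)
P(M) = C(2,0) × 0.5069^2 × 0.4931^0 = 1 × 0.25694761 × 1.0000 = 0.256948
Relative intensity = 0.256948 / 0.499905 × 100 = 51.4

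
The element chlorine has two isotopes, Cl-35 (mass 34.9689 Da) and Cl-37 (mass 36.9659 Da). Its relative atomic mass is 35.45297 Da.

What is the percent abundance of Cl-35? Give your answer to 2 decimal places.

75.76%

With x = fraction of Cl-35 (so Cl-37 is 1 − x):
34.9689·x + 36.9659·(1 − x) = 35.45297
(34.9689 − 36.9659)·x = 35.45297 − 36.9659
x = -1.51293 / -1.9970 = 0.75760 → 75.76% Cl-35, 24.24% Cl-37.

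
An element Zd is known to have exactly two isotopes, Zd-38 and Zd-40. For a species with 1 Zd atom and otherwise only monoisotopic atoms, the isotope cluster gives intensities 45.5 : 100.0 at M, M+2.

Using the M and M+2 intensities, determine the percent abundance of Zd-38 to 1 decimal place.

If p is the fraction of Zd that is Zd-38, then I(M+2)/I(M) = [C(1,1)·p^0·(1−p)] / p^1 = 1·(1−p)/p = 100.0/45.5 = 2.1978
(1−p)/p = 2.1978/1 = 2.1978  ⇒  p = 1/(1 + 2.1978) = 0.3127
Zd-38: 31.3%, Zd-40: 68.7%.

31.3%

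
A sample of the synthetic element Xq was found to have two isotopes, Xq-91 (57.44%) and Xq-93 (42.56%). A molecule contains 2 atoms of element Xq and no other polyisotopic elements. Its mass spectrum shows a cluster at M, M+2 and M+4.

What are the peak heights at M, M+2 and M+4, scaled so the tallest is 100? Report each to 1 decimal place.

67.5 : 100.0 : 37.0

Each Xq atom is independently Xq-91 (p = 0.5744) or Xq-93 (q = 0.4256); the cluster is the binomial expansion (p + q)^2.
P(M) = 0.5744^2 = 0.329935
P(M+2) = 2 × 0.5744^1 × 0.4256^1 = 0.488929
P(M+4) = 0.4256^2 = 0.181135
The M+2 peak is largest (0.488929); scaling to 100 gives 67.5 : 100.0 : 37.0.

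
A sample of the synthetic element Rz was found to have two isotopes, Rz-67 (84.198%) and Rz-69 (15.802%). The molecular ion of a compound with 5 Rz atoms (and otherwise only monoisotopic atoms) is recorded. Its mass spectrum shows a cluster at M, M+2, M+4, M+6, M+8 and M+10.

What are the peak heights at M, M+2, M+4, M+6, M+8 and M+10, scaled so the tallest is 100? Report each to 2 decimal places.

100.00 : 93.84 : 35.22 : 6.61 : 0.62 : 0.02

The 5 Rz atoms are independent, so intensities follow the terms of (0.84198 + 0.15802)^5.
P(M) = 0.84198^5 = 0.423164
P(M+2) = 5 × 0.84198^4 × 0.15802^1 = 0.397090
P(M+4) = 10 × 0.84198^3 × 0.15802^2 = 0.149049
P(M+6) = 10 × 0.84198^2 × 0.15802^3 = 0.027973
P(M+8) = 5 × 0.84198^1 × 0.15802^4 = 0.002625
P(M+10) = 0.15802^5 = 0.000099
The M peak is largest (0.423164); scaling to 100 gives 100.00 : 93.84 : 35.22 : 6.61 : 0.62 : 0.02.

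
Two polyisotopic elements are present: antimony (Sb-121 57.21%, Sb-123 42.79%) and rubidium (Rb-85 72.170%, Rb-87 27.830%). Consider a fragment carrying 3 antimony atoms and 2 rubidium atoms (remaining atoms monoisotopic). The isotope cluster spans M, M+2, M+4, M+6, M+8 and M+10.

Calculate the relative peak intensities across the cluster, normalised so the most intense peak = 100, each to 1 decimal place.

28.1 : 84.8 : 100.0 : 57.5 : 16.1 : 1.7

Antimony pattern (n=3): 0.18724742 : 0.42015297 : 0.3142518 : 0.07834781
Rubidium pattern (n=2): 0.52085089 : 0.40169822 : 0.07745089
Convolve the two distributions (both contribute in 2-u steps):
  M: 0.18724742×0.52085089 = 0.097528
  M+2: 0.18724742×0.40169822 + 0.42015297×0.52085089 = 0.294054
  M+4: 0.18724742×0.07745089 + 0.42015297×0.40169822 + 0.3142518×0.52085089 = 0.346956
  M+6: 0.42015297×0.07745089 + 0.3142518×0.40169822 + 0.07834781×0.52085089 = 0.199583
  M+8: 0.3142518×0.07745089 + 0.07834781×0.40169822 = 0.055811
  M+10: 0.07834781×0.07745089 = 0.006068
Scale to base peak (0.346956) = 100: 28.1 : 84.8 : 100.0 : 57.5 : 16.1 : 1.7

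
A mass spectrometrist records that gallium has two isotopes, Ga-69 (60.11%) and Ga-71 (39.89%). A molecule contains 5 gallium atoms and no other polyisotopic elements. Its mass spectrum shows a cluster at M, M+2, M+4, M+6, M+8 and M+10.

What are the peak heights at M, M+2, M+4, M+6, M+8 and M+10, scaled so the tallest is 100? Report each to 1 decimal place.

22.7 : 75.3 : 100.0 : 66.4 : 22.0 : 2.9

Expanding (0.6011 + 0.3989)^5:
P(M) = 0.6011^5 = 0.078475
P(M+2) = 5 × 0.6011^4 × 0.3989^1 = 0.260388
P(M+4) = 10 × 0.6011^3 × 0.3989^2 = 0.345596
P(M+6) = 10 × 0.6011^2 × 0.3989^3 = 0.229343
P(M+8) = 5 × 0.6011^1 × 0.3989^4 = 0.076098
P(M+10) = 0.3989^5 = 0.010100
The M+4 peak is largest (0.345596); scaling to 100 gives 22.7 : 75.3 : 100.0 : 66.4 : 22.0 : 2.9.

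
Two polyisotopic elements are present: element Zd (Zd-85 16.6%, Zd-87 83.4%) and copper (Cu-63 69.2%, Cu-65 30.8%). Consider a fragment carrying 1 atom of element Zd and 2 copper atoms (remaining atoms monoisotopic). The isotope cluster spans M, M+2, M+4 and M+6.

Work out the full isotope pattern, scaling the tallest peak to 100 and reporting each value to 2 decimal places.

16.91 : 100.00 : 78.97 : 16.83

Element Zd pattern (n=1): 0.1660 : 0.8340
Copper pattern (n=2): 0.478864 : 0.426272 : 0.094864
Convolve the two distributions (both contribute in 2-u steps):
  M: 0.1660×0.478864 = 0.079491
  M+2: 0.1660×0.426272 + 0.8340×0.478864 = 0.470134
  M+4: 0.1660×0.094864 + 0.8340×0.426272 = 0.371258
  M+6: 0.8340×0.094864 = 0.079117
Scale to base peak (0.470134) = 100: 16.91 : 100.00 : 78.97 : 16.83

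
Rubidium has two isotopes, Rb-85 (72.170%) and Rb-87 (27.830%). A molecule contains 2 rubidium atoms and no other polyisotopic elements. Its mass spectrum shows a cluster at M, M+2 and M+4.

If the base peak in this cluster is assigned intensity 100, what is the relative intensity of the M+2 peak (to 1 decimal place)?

Term probabilities: M 0.5209, M+2 0.4017, M+4 0.0775. Base peak = M.
P(M) = C(2,0) × 0.72170^2 × 0.27830^0 = 1 × 0.52085089 × 1.0000 = 0.520851 (base)
P(M+2) = C(2,1) × 0.72170^1 × 0.27830^1 = 2 × 0.7217 × 0.2783 = 0.401698
Relative intensity = 0.401698 / 0.520851 × 100 = 77.1

77.1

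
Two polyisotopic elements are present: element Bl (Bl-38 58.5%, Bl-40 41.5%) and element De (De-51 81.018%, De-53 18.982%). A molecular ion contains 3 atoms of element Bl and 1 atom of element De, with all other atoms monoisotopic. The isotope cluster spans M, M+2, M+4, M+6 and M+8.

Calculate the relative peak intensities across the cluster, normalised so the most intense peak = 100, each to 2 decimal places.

42.33 : 100.00 : 85.01 : 30.08 : 3.54

Element Bl pattern (n=3): 0.20020162 : 0.42607012 : 0.30225488 : 0.07147338
Element De pattern (n=1): 0.81018 : 0.18982
Convolve the two distributions (both contribute in 2-u steps):
  M: 0.20020162×0.81018 = 0.162199
  M+2: 0.20020162×0.18982 + 0.42607012×0.81018 = 0.383196
  M+4: 0.42607012×0.18982 + 0.30225488×0.81018 = 0.325757
  M+6: 0.30225488×0.18982 + 0.07147338×0.81018 = 0.115280
  M+8: 0.07147338×0.18982 = 0.013567
Scale to base peak (0.383196) = 100: 42.33 : 100.00 : 85.01 : 30.08 : 3.54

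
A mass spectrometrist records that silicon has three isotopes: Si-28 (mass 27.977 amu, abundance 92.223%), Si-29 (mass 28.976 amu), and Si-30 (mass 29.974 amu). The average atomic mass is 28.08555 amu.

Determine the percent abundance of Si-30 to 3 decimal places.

3.092%

Let x and y be the fractions of Si-29 and Si-30. Then x + y = 1 − 0.92223 = 0.07777 and 28.976x + 29.974y = 28.08555 − 0.92223×27.977 = 2.28432129.
Substituting: 28.976x + 29.974(0.07777 − x) = 2.28432129
(28.976 − 29.974)x = -0.04675669  ⇒  x = 0.04685, y = 0.03092
Si-29: 4.685%, Si-30: 3.092%.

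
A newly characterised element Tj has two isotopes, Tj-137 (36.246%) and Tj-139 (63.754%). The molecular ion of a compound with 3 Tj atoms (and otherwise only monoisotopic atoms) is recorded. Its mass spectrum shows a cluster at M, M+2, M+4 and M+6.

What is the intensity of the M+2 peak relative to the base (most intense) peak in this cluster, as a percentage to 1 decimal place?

(0.36246 + 0.63754)^3 gives M 0.0476, M+2 0.2513, M+4 0.4420, M+6 0.2591; the largest is M+4.
P(M+4) = C(3,2) × 0.36246^1 × 0.63754^2 = 3 × 0.36246 × 0.40645725 = 0.441973 (base)
P(M+2) = C(3,1) × 0.36246^2 × 0.63754^1 = 3 × 0.13137725 × 0.63754 = 0.251275
Relative intensity = 0.251275 / 0.441973 × 100 = 56.9

56.9%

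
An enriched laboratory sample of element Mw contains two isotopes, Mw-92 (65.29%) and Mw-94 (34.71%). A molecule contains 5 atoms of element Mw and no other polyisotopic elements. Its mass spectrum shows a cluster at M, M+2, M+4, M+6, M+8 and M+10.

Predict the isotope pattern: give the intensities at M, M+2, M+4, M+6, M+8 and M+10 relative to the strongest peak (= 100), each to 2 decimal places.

35.38 : 94.05 : 100.00 : 53.16 : 14.13 : 1.50

Each Mw atom is independently Mw-92 (p = 0.6529) or Mw-94 (q = 0.3471); the cluster is the binomial expansion (p + q)^5.
P(M) = 0.6529^5 = 0.118641
P(M+2) = 5 × 0.6529^4 × 0.3471^1 = 0.315363
P(M+4) = 10 × 0.6529^3 × 0.3471^2 = 0.335312
P(M+6) = 10 × 0.6529^2 × 0.3471^3 = 0.178261
P(M+8) = 5 × 0.6529^1 × 0.3471^4 = 0.047384
P(M+10) = 0.3471^5 = 0.005038
The M+4 peak is largest (0.335312); scaling to 100 gives 35.38 : 94.05 : 100.00 : 53.16 : 14.13 : 1.50.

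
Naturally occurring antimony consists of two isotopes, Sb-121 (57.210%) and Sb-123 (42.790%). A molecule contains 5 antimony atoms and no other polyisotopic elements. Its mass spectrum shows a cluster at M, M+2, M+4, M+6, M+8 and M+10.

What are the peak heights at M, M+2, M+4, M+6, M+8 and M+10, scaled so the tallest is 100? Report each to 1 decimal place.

The 5 Sb atoms are independent, so intensities follow the terms of (0.57210 + 0.42790)^5.
P(M) = 0.57210^5 = 0.061286
P(M+2) = 5 × 0.57210^4 × 0.42790^1 = 0.229192
P(M+4) = 10 × 0.57210^3 × 0.42790^2 = 0.342847
P(M+6) = 10 × 0.57210^2 × 0.42790^3 = 0.256431
P(M+8) = 5 × 0.57210^1 × 0.42790^4 = 0.095898
P(M+10) = 0.42790^5 = 0.014345
The M+4 peak is largest (0.342847); scaling to 100 gives 17.9 : 66.8 : 100.0 : 74.8 : 28.0 : 4.2.

17.9 : 66.8 : 100.0 : 74.8 : 28.0 : 4.2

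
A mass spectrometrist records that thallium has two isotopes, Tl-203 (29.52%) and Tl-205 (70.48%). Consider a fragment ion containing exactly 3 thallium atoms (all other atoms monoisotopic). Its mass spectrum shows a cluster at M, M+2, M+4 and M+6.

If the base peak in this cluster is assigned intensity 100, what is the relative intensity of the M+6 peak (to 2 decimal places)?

79.58

Term probabilities: M 0.0257, M+2 0.1843, M+4 0.4399, M+6 0.3501. Base peak = M+4.
P(M+4) = C(3,2) × 0.2952^1 × 0.7048^2 = 3 × 0.2952 × 0.49674304 = 0.439916 (base)
P(M+6) = C(3,3) × 0.2952^0 × 0.7048^3 = 1 × 1.0000 × 0.35010449 = 0.350104
Relative intensity = 0.350104 / 0.439916 × 100 = 79.58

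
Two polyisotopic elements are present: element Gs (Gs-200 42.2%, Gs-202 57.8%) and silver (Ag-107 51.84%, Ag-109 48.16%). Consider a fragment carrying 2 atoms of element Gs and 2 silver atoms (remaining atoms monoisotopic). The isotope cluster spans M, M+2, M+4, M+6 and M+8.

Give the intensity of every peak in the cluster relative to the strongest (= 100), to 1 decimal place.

Element Gs pattern (n=2): 0.178084 : 0.487832 : 0.334084
Silver pattern (n=2): 0.26873856 : 0.49932288 : 0.23193856
Convolve the two distributions (both contribute in 2-u steps):
  M: 0.178084×0.26873856 = 0.047858
  M+2: 0.178084×0.49932288 + 0.487832×0.26873856 = 0.220021
  M+4: 0.178084×0.23193856 + 0.487832×0.49932288 + 0.334084×0.26873856 = 0.374671
  M+6: 0.487832×0.23193856 + 0.334084×0.49932288 = 0.279963
  M+8: 0.334084×0.23193856 = 0.077487
Scale to base peak (0.374671) = 100: 12.8 : 58.7 : 100.0 : 74.7 : 20.7

12.8 : 58.7 : 100.0 : 74.7 : 20.7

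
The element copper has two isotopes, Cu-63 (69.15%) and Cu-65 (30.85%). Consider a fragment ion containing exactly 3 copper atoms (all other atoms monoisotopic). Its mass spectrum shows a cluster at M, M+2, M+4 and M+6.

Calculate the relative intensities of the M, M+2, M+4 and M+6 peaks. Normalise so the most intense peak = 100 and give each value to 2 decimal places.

The 3 Cu atoms are independent, so intensities follow the terms of (0.6915 + 0.3085)^3.
P(M) = 0.6915^3 = 0.330656
P(M+2) = 3 × 0.6915^2 × 0.3085^1 = 0.442548
P(M+4) = 3 × 0.6915^1 × 0.3085^2 = 0.197435
P(M+6) = 0.3085^3 = 0.029361
The M+2 peak is largest (0.442548); scaling to 100 gives 74.72 : 100.00 : 44.61 : 6.63.

74.72 : 100.00 : 44.61 : 6.63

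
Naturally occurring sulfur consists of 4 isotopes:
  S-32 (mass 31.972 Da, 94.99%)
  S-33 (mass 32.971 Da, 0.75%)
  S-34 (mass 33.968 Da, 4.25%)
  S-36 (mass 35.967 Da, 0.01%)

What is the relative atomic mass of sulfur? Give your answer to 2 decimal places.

32.06 Da

Weight each isotope mass by its fractional abundance: 0.9499 × 31.972 + 0.0075 × 32.971 + 0.0425 × 33.968 + 0.0001 × 35.967
= 30.3702 + 0.2473 + 1.4436 + 0.0036 = 32.0647 Da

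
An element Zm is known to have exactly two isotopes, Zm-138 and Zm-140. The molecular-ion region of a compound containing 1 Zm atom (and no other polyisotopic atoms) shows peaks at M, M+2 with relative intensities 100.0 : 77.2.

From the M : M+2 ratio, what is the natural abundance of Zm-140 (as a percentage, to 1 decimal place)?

Let p = fractional abundance of Zm-138. I(M+2)/I(M) = [C(1,1)·p^0·(1−p)] / p^1 = 1·(1−p)/p = 77.2/100.0 = 0.7720
(1−p)/p = 0.7720/1 = 0.7720  ⇒  p = 1/(1 + 0.7720) = 0.5643
Zm-138: 56.4%, Zm-140: 43.6%.

43.6%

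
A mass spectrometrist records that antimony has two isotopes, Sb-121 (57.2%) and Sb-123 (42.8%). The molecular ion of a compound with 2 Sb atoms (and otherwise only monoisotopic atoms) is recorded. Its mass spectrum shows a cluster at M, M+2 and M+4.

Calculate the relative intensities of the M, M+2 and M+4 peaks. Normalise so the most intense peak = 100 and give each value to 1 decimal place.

66.8 : 100.0 : 37.4

The 2 Sb atoms are independent, so intensities follow the terms of (0.572 + 0.428)^2.
P(M) = 0.572^2 = 0.327184
P(M+2) = 2 × 0.572^1 × 0.428^1 = 0.489632
P(M+4) = 0.428^2 = 0.183184
The M+2 peak is largest (0.489632); scaling to 100 gives 66.8 : 100.0 : 37.4.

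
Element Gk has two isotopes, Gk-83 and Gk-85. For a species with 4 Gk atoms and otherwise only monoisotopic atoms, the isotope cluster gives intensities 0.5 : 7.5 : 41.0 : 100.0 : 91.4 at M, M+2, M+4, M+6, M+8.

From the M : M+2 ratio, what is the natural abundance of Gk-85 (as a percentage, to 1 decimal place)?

78.9%

Write p for the Gk-83 fraction. I(M+2)/I(M) = [C(4,1)·p^3·(1−p)] / p^4 = 4·(1−p)/p = 7.5/0.5 = 15.0000
(1−p)/p = 15.0000/4 = 3.7500  ⇒  p = 1/(1 + 3.7500) = 0.2105
Gk-83: 21.1%, Gk-85: 78.9%.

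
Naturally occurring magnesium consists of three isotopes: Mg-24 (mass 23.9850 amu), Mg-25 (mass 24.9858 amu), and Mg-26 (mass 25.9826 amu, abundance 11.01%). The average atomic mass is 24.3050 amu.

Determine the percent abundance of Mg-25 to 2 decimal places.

The remaining 88.99% is split between Mg-24 (fraction x) and Mg-25 (fraction 0.8899 − x).
Substituting: 23.9850x + 24.9858(0.8899 − x) = 21.44431574
(23.9850 − 24.9858)x = -0.79054768  ⇒  x = 0.78992, y = 0.09998
Mg-24: 78.99%, Mg-25: 10.00%.

10.00%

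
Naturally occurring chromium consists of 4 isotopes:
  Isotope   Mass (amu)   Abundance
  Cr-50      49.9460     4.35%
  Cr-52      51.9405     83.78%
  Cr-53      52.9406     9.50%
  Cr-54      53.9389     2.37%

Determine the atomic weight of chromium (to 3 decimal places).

Ar = Σ fᵢ·mᵢ = 0.0435 × 49.9460 + 0.8378 × 51.9405 + 0.0950 × 52.9406 + 0.0237 × 53.9389
= 2.17265 + 43.51575 + 5.02936 + 1.27835 = 51.99611 amu

51.996 amu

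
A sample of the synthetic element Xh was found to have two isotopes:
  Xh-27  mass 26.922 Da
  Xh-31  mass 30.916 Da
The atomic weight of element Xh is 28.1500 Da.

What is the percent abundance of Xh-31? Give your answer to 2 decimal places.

With x = fraction of Xh-27 (so Xh-31 is 1 − x):
26.922·x + 30.916·(1 − x) = 28.1500
(26.922 − 30.916)·x = 28.1500 − 30.916
x = -2.7660 / -3.994 = 0.69254 → 69.25% Xh-27, 30.75% Xh-31.

30.75%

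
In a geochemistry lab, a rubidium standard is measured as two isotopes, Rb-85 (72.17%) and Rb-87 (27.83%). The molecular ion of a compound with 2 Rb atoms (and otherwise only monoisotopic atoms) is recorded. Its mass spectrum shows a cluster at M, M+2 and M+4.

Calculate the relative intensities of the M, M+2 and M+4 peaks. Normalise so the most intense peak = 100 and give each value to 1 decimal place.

100.0 : 77.1 : 14.9

Expanding (0.7217 + 0.2783)^2:
P(M) = 0.7217^2 = 0.520851
P(M+2) = 2 × 0.7217^1 × 0.2783^1 = 0.401698
P(M+4) = 0.2783^2 = 0.077451
The M peak is largest (0.520851); scaling to 100 gives 100.0 : 77.1 : 14.9.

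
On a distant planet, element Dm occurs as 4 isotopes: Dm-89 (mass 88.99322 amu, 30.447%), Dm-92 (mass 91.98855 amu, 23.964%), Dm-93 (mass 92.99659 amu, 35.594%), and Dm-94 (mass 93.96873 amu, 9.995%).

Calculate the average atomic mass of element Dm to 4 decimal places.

91.6333 amu

Weight each isotope mass by its fractional abundance: 0.30447 × 88.99322 + 0.23964 × 91.98855 + 0.35594 × 92.99659 + 0.09995 × 93.96873
= 27.095766 + 22.044136 + 33.101206 + 9.392175 = 91.633283 amu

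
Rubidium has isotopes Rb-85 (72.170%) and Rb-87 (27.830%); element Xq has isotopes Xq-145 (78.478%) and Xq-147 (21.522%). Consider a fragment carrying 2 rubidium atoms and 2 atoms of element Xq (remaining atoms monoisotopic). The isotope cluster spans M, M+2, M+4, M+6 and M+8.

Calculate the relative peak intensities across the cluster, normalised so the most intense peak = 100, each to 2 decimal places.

Rubidium pattern (n=2): 0.52085089 : 0.40169822 : 0.07745089
Element Xq pattern (n=2): 0.61587965 : 0.3378007 : 0.04631965
Convolve the two distributions (both contribute in 2-u steps):
  M: 0.52085089×0.61587965 = 0.320781
  M+2: 0.52085089×0.3378007 + 0.40169822×0.61587965 = 0.423342
  M+4: 0.52085089×0.04631965 + 0.40169822×0.3378007 + 0.07745089×0.61587965 = 0.207520
  M+6: 0.40169822×0.04631965 + 0.07745089×0.3378007 = 0.044769
  M+8: 0.07745089×0.04631965 = 0.003587
Scale to base peak (0.423342) = 100: 75.77 : 100.00 : 49.02 : 10.58 : 0.85

75.77 : 100.00 : 49.02 : 10.58 : 0.85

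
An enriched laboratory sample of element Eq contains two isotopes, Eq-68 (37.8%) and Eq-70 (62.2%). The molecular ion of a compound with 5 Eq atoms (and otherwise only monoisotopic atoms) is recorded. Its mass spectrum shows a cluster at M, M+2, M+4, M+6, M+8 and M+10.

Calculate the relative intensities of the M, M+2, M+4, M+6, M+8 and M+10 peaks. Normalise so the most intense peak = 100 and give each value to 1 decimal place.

2.2 : 18.5 : 60.8 : 100.0 : 82.3 : 27.1

Expanding (0.378 + 0.622)^5:
P(M) = 0.378^5 = 0.007717
P(M+2) = 5 × 0.378^4 × 0.622^1 = 0.063493
P(M+4) = 10 × 0.378^3 × 0.622^2 = 0.208957
P(M+6) = 10 × 0.378^2 × 0.622^3 = 0.343839
P(M+8) = 5 × 0.378^1 × 0.622^4 = 0.282894
P(M+10) = 0.622^5 = 0.093100
The M+6 peak is largest (0.343839); scaling to 100 gives 2.2 : 18.5 : 60.8 : 100.0 : 82.3 : 27.1.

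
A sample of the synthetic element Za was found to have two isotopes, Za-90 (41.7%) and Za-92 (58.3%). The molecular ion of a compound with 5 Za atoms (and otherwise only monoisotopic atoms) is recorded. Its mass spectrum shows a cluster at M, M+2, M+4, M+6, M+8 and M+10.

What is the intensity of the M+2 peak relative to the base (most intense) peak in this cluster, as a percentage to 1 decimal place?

Term probabilities: M 0.0126, M+2 0.0881, M+4 0.2465, M+6 0.3446, M+8 0.2409, M+10 0.0674. Base peak = M+6.
P(M+6) = C(5,3) × 0.417^2 × 0.583^3 = 10 × 0.173889 × 0.19815529 = 0.344570 (base)
P(M+2) = C(5,1) × 0.417^4 × 0.583^1 = 5 × 0.03023738 × 0.5830 = 0.088142
Relative intensity = 0.088142 / 0.344570 × 100 = 25.6

25.6%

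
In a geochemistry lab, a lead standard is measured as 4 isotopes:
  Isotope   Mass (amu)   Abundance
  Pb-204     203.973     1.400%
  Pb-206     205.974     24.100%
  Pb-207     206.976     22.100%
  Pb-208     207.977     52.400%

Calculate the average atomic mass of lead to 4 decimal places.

Ar = Σ fᵢ·mᵢ = 0.01400 × 203.973 + 0.24100 × 205.974 + 0.22100 × 206.976 + 0.52400 × 207.977
= 2.85562 + 49.63973 + 45.74170 + 108.97995 = 207.21700 amu

207.2170 amu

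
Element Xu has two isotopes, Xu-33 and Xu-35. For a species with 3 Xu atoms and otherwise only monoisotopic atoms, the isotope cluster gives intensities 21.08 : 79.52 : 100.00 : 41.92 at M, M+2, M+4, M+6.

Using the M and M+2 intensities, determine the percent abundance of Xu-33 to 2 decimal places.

Write p for the Xu-33 fraction. I(M+2)/I(M) = [C(3,1)·p^2·(1−p)] / p^3 = 3·(1−p)/p = 79.52/21.08 = 3.7723
(1−p)/p = 3.7723/3 = 1.2574  ⇒  p = 1/(1 + 1.2574) = 0.4430
Xu-33: 44.30%, Xu-35: 55.70%.

44.30%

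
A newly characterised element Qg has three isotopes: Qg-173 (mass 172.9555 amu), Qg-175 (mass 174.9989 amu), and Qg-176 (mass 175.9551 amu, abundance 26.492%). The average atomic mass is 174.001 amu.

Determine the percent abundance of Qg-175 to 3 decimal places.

Let x and y be the fractions of Qg-173 and Qg-175. Then x + y = 1 − 0.26492 = 0.73508 and 172.9555x + 174.9989y = 174.001 − 0.26492×175.9551 = 127.386974908.
Substituting: 172.9555x + 174.9989(0.73508 − x) = 127.386974908
(172.9555 − 174.9989)x = -1.251216504  ⇒  x = 0.61232, y = 0.12276
Qg-173: 61.232%, Qg-175: 12.276%.

12.276%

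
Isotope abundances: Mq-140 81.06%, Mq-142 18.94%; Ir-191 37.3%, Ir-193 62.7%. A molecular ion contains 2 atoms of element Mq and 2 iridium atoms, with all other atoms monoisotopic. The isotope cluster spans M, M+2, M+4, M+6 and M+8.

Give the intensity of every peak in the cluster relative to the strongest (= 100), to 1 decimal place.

22.5 : 86.0 : 100.0 : 33.8 : 3.5

Element Mq pattern (n=2): 0.65707236 : 0.30705528 : 0.03587236
Iridium pattern (n=2): 0.139129 : 0.467742 : 0.393129
Convolve the two distributions (both contribute in 2-u steps):
  M: 0.65707236×0.139129 = 0.091418
  M+2: 0.65707236×0.467742 + 0.30705528×0.139129 = 0.350061
  M+4: 0.65707236×0.393129 + 0.30705528×0.467742 + 0.03587236×0.139129 = 0.406928
  M+6: 0.30705528×0.393129 + 0.03587236×0.467742 = 0.137491
  M+8: 0.03587236×0.393129 = 0.014102
Scale to base peak (0.406928) = 100: 22.5 : 86.0 : 100.0 : 33.8 : 3.5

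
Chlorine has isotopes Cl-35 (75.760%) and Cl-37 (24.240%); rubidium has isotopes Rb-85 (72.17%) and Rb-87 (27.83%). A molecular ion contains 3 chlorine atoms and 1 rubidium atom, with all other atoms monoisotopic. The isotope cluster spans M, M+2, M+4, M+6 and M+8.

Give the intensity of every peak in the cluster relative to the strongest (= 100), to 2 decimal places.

74.32 : 100.00 : 50.34 : 11.24 : 0.94

Chlorine pattern (n=3): 0.4348304 : 0.41738208 : 0.13354464 : 0.01424288
Rubidium pattern (n=1): 0.7217 : 0.2783
Convolve the two distributions (both contribute in 2-u steps):
  M: 0.4348304×0.7217 = 0.313817
  M+2: 0.4348304×0.2783 + 0.41738208×0.7217 = 0.422238
  M+4: 0.41738208×0.2783 + 0.13354464×0.7217 = 0.212537
  M+6: 0.13354464×0.2783 + 0.01424288×0.7217 = 0.047445
  M+8: 0.01424288×0.2783 = 0.003964
Scale to base peak (0.422238) = 100: 74.32 : 100.00 : 50.34 : 11.24 : 0.94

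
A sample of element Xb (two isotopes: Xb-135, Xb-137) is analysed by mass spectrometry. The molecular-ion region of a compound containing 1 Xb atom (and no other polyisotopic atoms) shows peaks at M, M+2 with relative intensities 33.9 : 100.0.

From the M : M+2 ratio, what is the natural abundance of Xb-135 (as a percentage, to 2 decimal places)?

Write p for the Xb-135 fraction. I(M+2)/I(M) = [C(1,1)·p^0·(1−p)] / p^1 = 1·(1−p)/p = 100.0/33.9 = 2.9499
(1−p)/p = 2.9499/1 = 2.9499  ⇒  p = 1/(1 + 2.9499) = 0.2532
Xb-135: 25.32%, Xb-137: 74.68%.

25.32%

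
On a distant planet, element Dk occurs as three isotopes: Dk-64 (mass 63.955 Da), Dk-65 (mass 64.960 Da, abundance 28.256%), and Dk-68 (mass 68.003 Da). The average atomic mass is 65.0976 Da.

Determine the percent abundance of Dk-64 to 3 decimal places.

The remaining 71.744% is split between Dk-64 (fraction x) and Dk-68 (fraction 0.71744 − x).
Substituting: 63.955x + 68.003(0.71744 − x) = 46.7425024
(63.955 − 68.003)x = -2.04556992  ⇒  x = 0.50533, y = 0.21211
Dk-64: 50.533%, Dk-68: 21.211%.

50.533%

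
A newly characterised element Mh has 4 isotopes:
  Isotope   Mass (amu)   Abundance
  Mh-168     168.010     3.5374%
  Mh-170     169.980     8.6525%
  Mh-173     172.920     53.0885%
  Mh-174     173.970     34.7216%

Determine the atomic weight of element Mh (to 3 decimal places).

Weight each isotope mass by its fractional abundance: 0.035374 × 168.010 + 0.086525 × 169.980 + 0.530885 × 172.920 + 0.347216 × 173.970
= 5.9432 + 14.7075 + 91.8006 + 60.4052 = 172.8565 amu

172.857 amu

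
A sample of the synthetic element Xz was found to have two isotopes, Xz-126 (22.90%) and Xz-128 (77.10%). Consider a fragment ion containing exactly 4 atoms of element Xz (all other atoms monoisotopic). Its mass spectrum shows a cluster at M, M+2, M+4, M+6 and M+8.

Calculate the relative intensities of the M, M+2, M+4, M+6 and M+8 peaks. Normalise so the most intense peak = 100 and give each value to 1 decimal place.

Each Xz atom is independently Xz-126 (p = 0.2290) or Xz-128 (q = 0.7710); the cluster is the binomial expansion (p + q)^4.
P(M) = 0.2290^4 = 0.002750
P(M+2) = 4 × 0.2290^3 × 0.7710^1 = 0.037036
P(M+4) = 6 × 0.2290^2 × 0.7710^2 = 0.187038
P(M+6) = 4 × 0.2290^1 × 0.7710^3 = 0.419816
P(M+8) = 0.7710^4 = 0.353360
The M+6 peak is largest (0.419816); scaling to 100 gives 0.7 : 8.8 : 44.6 : 100.0 : 84.2.

0.7 : 8.8 : 44.6 : 100.0 : 84.2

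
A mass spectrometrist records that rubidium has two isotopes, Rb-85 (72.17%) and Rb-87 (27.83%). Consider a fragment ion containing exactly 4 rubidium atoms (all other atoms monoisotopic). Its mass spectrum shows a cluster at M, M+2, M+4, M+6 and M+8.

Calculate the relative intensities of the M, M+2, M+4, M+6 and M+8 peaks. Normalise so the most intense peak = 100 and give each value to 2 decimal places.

64.83 : 100.00 : 57.84 : 14.87 : 1.43

Each Rb atom is independently Rb-85 (p = 0.7217) or Rb-87 (q = 0.2783); the cluster is the binomial expansion (p + q)^4.
P(M) = 0.7217^4 = 0.271286
P(M+2) = 4 × 0.7217^3 × 0.2783^1 = 0.418450
P(M+4) = 6 × 0.7217^2 × 0.2783^2 = 0.242042
P(M+6) = 4 × 0.7217^1 × 0.2783^3 = 0.062224
P(M+8) = 0.2783^4 = 0.005999
The M+2 peak is largest (0.418450); scaling to 100 gives 64.83 : 100.00 : 57.84 : 14.87 : 1.43.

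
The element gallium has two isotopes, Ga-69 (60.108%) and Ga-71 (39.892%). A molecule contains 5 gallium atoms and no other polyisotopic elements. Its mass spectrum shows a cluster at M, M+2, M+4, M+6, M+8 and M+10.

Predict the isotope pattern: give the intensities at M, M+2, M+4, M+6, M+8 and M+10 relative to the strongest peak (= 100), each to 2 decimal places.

22.70 : 75.34 : 100.00 : 66.37 : 22.02 : 2.92

Expanding (0.60108 + 0.39892)^5:
P(M) = 0.60108^5 = 0.078462
P(M+2) = 5 × 0.60108^4 × 0.39892^1 = 0.260366
P(M+4) = 10 × 0.60108^3 × 0.39892^2 = 0.345596
P(M+6) = 10 × 0.60108^2 × 0.39892^3 = 0.229362
P(M+8) = 5 × 0.60108^1 × 0.39892^4 = 0.076111
P(M+10) = 0.39892^5 = 0.010103
The M+4 peak is largest (0.345596); scaling to 100 gives 22.70 : 75.34 : 100.00 : 66.37 : 22.02 : 2.92.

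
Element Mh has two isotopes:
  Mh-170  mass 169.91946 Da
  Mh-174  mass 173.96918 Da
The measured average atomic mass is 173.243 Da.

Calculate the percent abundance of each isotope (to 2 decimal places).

Mh-170: 17.93%, Mh-174: 82.07%

Let x be the fractional abundance of Mh-170; then Mh-174 has abundance 1 − x.
169.91946·x + 173.96918·(1 − x) = 173.243
(169.91946 − 173.96918)·x = 173.243 − 173.96918
x = -0.72618 / -4.04972 = 0.17932 → 17.93% Mh-170, 82.07% Mh-174.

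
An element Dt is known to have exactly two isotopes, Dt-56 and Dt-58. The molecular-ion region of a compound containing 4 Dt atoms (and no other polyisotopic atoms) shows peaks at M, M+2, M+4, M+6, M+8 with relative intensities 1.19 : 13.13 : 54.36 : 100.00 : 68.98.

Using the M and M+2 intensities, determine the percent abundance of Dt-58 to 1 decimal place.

73.4%

If p is the fraction of Dt that is Dt-56, then I(M+2)/I(M) = [C(4,1)·p^3·(1−p)] / p^4 = 4·(1−p)/p = 13.13/1.19 = 11.0336
(1−p)/p = 11.0336/4 = 2.7584  ⇒  p = 1/(1 + 2.7584) = 0.2661
Dt-56: 26.6%, Dt-58: 73.4%.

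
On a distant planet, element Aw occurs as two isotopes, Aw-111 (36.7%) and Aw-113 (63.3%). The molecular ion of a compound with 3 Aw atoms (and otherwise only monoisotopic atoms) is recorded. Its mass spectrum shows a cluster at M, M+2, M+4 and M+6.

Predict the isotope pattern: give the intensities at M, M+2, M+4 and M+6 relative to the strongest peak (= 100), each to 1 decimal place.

The 3 Aw atoms are independent, so intensities follow the terms of (0.367 + 0.633)^3.
P(M) = 0.367^3 = 0.049431
P(M+2) = 3 × 0.367^2 × 0.633^1 = 0.255774
P(M+4) = 3 × 0.367^1 × 0.633^2 = 0.441159
P(M+6) = 0.633^3 = 0.253636
The M+4 peak is largest (0.441159); scaling to 100 gives 11.2 : 58.0 : 100.0 : 57.5.

11.2 : 58.0 : 100.0 : 57.5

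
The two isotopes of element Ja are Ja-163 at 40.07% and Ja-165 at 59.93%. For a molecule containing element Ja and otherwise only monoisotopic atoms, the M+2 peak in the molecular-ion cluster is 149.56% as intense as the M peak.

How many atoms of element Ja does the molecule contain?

1

With n Ja atoms, P(M+2)/P(M) = C(n,1)·p^(n−1)q / p^n = n·q/p = n · 0.5993/0.4007.
n = 1.4956 × 0.4007/0.5993 = 1.00 ≈ 1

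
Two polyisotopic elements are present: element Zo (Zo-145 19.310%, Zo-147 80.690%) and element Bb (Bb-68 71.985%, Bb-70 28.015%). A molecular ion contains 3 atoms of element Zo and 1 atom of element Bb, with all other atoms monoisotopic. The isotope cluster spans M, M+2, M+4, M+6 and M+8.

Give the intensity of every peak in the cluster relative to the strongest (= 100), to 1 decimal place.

1.1 : 13.8 : 61.3 : 100.0 : 30.4

Element Zo pattern (n=3): 0.00720024 : 0.09026212 : 0.37717505 : 0.52536259
Element Bb pattern (n=1): 0.71985 : 0.28015
Convolve the two distributions (both contribute in 2-u steps):
  M: 0.00720024×0.71985 = 0.005183
  M+2: 0.00720024×0.28015 + 0.09026212×0.71985 = 0.066992
  M+4: 0.09026212×0.28015 + 0.37717505×0.71985 = 0.296796
  M+6: 0.37717505×0.28015 + 0.52536259×0.71985 = 0.483848
  M+8: 0.52536259×0.28015 = 0.147180
Scale to base peak (0.483848) = 100: 1.1 : 13.8 : 61.3 : 100.0 : 30.4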